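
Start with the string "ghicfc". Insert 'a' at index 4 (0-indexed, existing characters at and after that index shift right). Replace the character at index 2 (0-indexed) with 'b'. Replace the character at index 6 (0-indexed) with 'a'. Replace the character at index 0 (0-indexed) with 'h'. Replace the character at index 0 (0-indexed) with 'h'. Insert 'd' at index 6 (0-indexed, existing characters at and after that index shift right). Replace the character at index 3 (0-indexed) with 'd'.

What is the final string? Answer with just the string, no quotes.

Applying each edit step by step:
Start: "ghicfc"
Op 1 (insert 'a' at idx 4): "ghicfc" -> "ghicafc"
Op 2 (replace idx 2: 'i' -> 'b'): "ghicafc" -> "ghbcafc"
Op 3 (replace idx 6: 'c' -> 'a'): "ghbcafc" -> "ghbcafa"
Op 4 (replace idx 0: 'g' -> 'h'): "ghbcafa" -> "hhbcafa"
Op 5 (replace idx 0: 'h' -> 'h'): "hhbcafa" -> "hhbcafa"
Op 6 (insert 'd' at idx 6): "hhbcafa" -> "hhbcafda"
Op 7 (replace idx 3: 'c' -> 'd'): "hhbcafda" -> "hhbdafda"

Answer: hhbdafda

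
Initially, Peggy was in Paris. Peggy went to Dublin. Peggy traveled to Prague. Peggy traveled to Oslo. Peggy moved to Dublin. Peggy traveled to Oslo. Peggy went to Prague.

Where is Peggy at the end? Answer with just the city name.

Tracking Peggy's location:
Start: Peggy is in Paris.
After move 1: Paris -> Dublin. Peggy is in Dublin.
After move 2: Dublin -> Prague. Peggy is in Prague.
After move 3: Prague -> Oslo. Peggy is in Oslo.
After move 4: Oslo -> Dublin. Peggy is in Dublin.
After move 5: Dublin -> Oslo. Peggy is in Oslo.
After move 6: Oslo -> Prague. Peggy is in Prague.

Answer: Prague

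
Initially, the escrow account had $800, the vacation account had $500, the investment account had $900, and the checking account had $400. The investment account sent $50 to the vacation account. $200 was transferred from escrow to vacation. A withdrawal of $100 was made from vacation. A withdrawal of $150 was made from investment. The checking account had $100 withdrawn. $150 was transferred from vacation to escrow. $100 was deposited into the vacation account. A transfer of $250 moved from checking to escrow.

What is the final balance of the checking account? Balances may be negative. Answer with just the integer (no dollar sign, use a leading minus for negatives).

Tracking account balances step by step:
Start: escrow=800, vacation=500, investment=900, checking=400
Event 1 (transfer 50 investment -> vacation): investment: 900 - 50 = 850, vacation: 500 + 50 = 550. Balances: escrow=800, vacation=550, investment=850, checking=400
Event 2 (transfer 200 escrow -> vacation): escrow: 800 - 200 = 600, vacation: 550 + 200 = 750. Balances: escrow=600, vacation=750, investment=850, checking=400
Event 3 (withdraw 100 from vacation): vacation: 750 - 100 = 650. Balances: escrow=600, vacation=650, investment=850, checking=400
Event 4 (withdraw 150 from investment): investment: 850 - 150 = 700. Balances: escrow=600, vacation=650, investment=700, checking=400
Event 5 (withdraw 100 from checking): checking: 400 - 100 = 300. Balances: escrow=600, vacation=650, investment=700, checking=300
Event 6 (transfer 150 vacation -> escrow): vacation: 650 - 150 = 500, escrow: 600 + 150 = 750. Balances: escrow=750, vacation=500, investment=700, checking=300
Event 7 (deposit 100 to vacation): vacation: 500 + 100 = 600. Balances: escrow=750, vacation=600, investment=700, checking=300
Event 8 (transfer 250 checking -> escrow): checking: 300 - 250 = 50, escrow: 750 + 250 = 1000. Balances: escrow=1000, vacation=600, investment=700, checking=50

Final balance of checking: 50

Answer: 50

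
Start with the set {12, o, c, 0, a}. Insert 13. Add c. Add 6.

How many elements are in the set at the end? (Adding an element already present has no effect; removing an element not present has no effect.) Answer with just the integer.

Tracking the set through each operation:
Start: {0, 12, a, c, o}
Event 1 (add 13): added. Set: {0, 12, 13, a, c, o}
Event 2 (add c): already present, no change. Set: {0, 12, 13, a, c, o}
Event 3 (add 6): added. Set: {0, 12, 13, 6, a, c, o}

Final set: {0, 12, 13, 6, a, c, o} (size 7)

Answer: 7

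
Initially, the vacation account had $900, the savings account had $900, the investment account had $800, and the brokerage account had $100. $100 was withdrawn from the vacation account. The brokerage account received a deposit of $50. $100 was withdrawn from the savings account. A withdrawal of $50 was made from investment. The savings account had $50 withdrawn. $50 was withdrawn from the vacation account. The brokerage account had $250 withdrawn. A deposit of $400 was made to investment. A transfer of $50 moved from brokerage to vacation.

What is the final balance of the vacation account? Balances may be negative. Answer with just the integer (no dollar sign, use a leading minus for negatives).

Tracking account balances step by step:
Start: vacation=900, savings=900, investment=800, brokerage=100
Event 1 (withdraw 100 from vacation): vacation: 900 - 100 = 800. Balances: vacation=800, savings=900, investment=800, brokerage=100
Event 2 (deposit 50 to brokerage): brokerage: 100 + 50 = 150. Balances: vacation=800, savings=900, investment=800, brokerage=150
Event 3 (withdraw 100 from savings): savings: 900 - 100 = 800. Balances: vacation=800, savings=800, investment=800, brokerage=150
Event 4 (withdraw 50 from investment): investment: 800 - 50 = 750. Balances: vacation=800, savings=800, investment=750, brokerage=150
Event 5 (withdraw 50 from savings): savings: 800 - 50 = 750. Balances: vacation=800, savings=750, investment=750, brokerage=150
Event 6 (withdraw 50 from vacation): vacation: 800 - 50 = 750. Balances: vacation=750, savings=750, investment=750, brokerage=150
Event 7 (withdraw 250 from brokerage): brokerage: 150 - 250 = -100. Balances: vacation=750, savings=750, investment=750, brokerage=-100
Event 8 (deposit 400 to investment): investment: 750 + 400 = 1150. Balances: vacation=750, savings=750, investment=1150, brokerage=-100
Event 9 (transfer 50 brokerage -> vacation): brokerage: -100 - 50 = -150, vacation: 750 + 50 = 800. Balances: vacation=800, savings=750, investment=1150, brokerage=-150

Final balance of vacation: 800

Answer: 800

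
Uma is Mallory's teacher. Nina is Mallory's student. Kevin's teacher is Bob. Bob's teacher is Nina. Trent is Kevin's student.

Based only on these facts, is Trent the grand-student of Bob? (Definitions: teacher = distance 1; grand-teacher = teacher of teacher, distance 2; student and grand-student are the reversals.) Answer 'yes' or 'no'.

Reconstructing the teacher chain from the given facts:
  Uma -> Mallory -> Nina -> Bob -> Kevin -> Trent
(each arrow means 'teacher of the next')
Positions in the chain (0 = top):
  position of Uma: 0
  position of Mallory: 1
  position of Nina: 2
  position of Bob: 3
  position of Kevin: 4
  position of Trent: 5

Trent is at position 5, Bob is at position 3; signed distance (j - i) = -2.
'grand-student' requires j - i = -2. Actual distance is -2, so the relation HOLDS.

Answer: yes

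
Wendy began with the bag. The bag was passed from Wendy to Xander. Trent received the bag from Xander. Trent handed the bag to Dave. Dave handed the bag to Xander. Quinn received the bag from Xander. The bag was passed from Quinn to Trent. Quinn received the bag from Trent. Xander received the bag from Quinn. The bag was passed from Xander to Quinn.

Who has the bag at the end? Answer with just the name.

Tracking the bag through each event:
Start: Wendy has the bag.
After event 1: Xander has the bag.
After event 2: Trent has the bag.
After event 3: Dave has the bag.
After event 4: Xander has the bag.
After event 5: Quinn has the bag.
After event 6: Trent has the bag.
After event 7: Quinn has the bag.
After event 8: Xander has the bag.
After event 9: Quinn has the bag.

Answer: Quinn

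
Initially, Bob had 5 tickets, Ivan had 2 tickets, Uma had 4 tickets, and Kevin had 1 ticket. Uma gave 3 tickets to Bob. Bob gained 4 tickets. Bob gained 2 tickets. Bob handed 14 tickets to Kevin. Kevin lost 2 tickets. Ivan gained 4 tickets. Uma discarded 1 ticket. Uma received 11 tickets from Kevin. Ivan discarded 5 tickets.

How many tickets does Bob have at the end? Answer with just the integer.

Tracking counts step by step:
Start: Bob=5, Ivan=2, Uma=4, Kevin=1
Event 1 (Uma -> Bob, 3): Uma: 4 -> 1, Bob: 5 -> 8. State: Bob=8, Ivan=2, Uma=1, Kevin=1
Event 2 (Bob +4): Bob: 8 -> 12. State: Bob=12, Ivan=2, Uma=1, Kevin=1
Event 3 (Bob +2): Bob: 12 -> 14. State: Bob=14, Ivan=2, Uma=1, Kevin=1
Event 4 (Bob -> Kevin, 14): Bob: 14 -> 0, Kevin: 1 -> 15. State: Bob=0, Ivan=2, Uma=1, Kevin=15
Event 5 (Kevin -2): Kevin: 15 -> 13. State: Bob=0, Ivan=2, Uma=1, Kevin=13
Event 6 (Ivan +4): Ivan: 2 -> 6. State: Bob=0, Ivan=6, Uma=1, Kevin=13
Event 7 (Uma -1): Uma: 1 -> 0. State: Bob=0, Ivan=6, Uma=0, Kevin=13
Event 8 (Kevin -> Uma, 11): Kevin: 13 -> 2, Uma: 0 -> 11. State: Bob=0, Ivan=6, Uma=11, Kevin=2
Event 9 (Ivan -5): Ivan: 6 -> 1. State: Bob=0, Ivan=1, Uma=11, Kevin=2

Bob's final count: 0

Answer: 0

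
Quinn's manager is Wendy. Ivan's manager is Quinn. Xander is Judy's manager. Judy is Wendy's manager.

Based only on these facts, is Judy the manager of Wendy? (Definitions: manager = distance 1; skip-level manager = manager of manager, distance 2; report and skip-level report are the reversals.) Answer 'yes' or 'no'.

Reconstructing the manager chain from the given facts:
  Xander -> Judy -> Wendy -> Quinn -> Ivan
(each arrow means 'manager of the next')
Positions in the chain (0 = top):
  position of Xander: 0
  position of Judy: 1
  position of Wendy: 2
  position of Quinn: 3
  position of Ivan: 4

Judy is at position 1, Wendy is at position 2; signed distance (j - i) = 1.
'manager' requires j - i = 1. Actual distance is 1, so the relation HOLDS.

Answer: yes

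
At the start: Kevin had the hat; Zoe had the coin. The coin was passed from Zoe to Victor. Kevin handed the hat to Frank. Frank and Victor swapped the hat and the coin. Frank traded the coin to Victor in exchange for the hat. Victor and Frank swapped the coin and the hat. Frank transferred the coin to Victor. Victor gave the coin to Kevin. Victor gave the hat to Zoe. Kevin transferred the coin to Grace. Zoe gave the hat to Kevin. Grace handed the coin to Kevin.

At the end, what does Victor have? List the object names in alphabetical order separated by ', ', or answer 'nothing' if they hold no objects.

Answer: nothing

Derivation:
Tracking all object holders:
Start: hat:Kevin, coin:Zoe
Event 1 (give coin: Zoe -> Victor). State: hat:Kevin, coin:Victor
Event 2 (give hat: Kevin -> Frank). State: hat:Frank, coin:Victor
Event 3 (swap hat<->coin: now hat:Victor, coin:Frank). State: hat:Victor, coin:Frank
Event 4 (swap coin<->hat: now coin:Victor, hat:Frank). State: hat:Frank, coin:Victor
Event 5 (swap coin<->hat: now coin:Frank, hat:Victor). State: hat:Victor, coin:Frank
Event 6 (give coin: Frank -> Victor). State: hat:Victor, coin:Victor
Event 7 (give coin: Victor -> Kevin). State: hat:Victor, coin:Kevin
Event 8 (give hat: Victor -> Zoe). State: hat:Zoe, coin:Kevin
Event 9 (give coin: Kevin -> Grace). State: hat:Zoe, coin:Grace
Event 10 (give hat: Zoe -> Kevin). State: hat:Kevin, coin:Grace
Event 11 (give coin: Grace -> Kevin). State: hat:Kevin, coin:Kevin

Final state: hat:Kevin, coin:Kevin
Victor holds: (nothing).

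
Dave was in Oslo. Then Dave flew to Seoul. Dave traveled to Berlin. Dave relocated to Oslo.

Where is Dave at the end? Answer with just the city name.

Answer: Oslo

Derivation:
Tracking Dave's location:
Start: Dave is in Oslo.
After move 1: Oslo -> Seoul. Dave is in Seoul.
After move 2: Seoul -> Berlin. Dave is in Berlin.
After move 3: Berlin -> Oslo. Dave is in Oslo.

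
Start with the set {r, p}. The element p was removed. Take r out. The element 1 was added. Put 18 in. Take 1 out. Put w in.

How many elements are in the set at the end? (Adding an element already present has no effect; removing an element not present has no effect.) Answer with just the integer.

Tracking the set through each operation:
Start: {p, r}
Event 1 (remove p): removed. Set: {r}
Event 2 (remove r): removed. Set: {}
Event 3 (add 1): added. Set: {1}
Event 4 (add 18): added. Set: {1, 18}
Event 5 (remove 1): removed. Set: {18}
Event 6 (add w): added. Set: {18, w}

Final set: {18, w} (size 2)

Answer: 2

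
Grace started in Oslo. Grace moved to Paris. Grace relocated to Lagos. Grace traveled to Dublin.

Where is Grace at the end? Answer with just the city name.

Tracking Grace's location:
Start: Grace is in Oslo.
After move 1: Oslo -> Paris. Grace is in Paris.
After move 2: Paris -> Lagos. Grace is in Lagos.
After move 3: Lagos -> Dublin. Grace is in Dublin.

Answer: Dublin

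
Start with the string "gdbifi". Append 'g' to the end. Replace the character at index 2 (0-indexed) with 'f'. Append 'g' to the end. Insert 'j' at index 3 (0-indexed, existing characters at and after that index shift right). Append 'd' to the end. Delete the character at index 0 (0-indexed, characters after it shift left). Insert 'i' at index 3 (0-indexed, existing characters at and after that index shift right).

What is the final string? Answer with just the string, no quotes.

Applying each edit step by step:
Start: "gdbifi"
Op 1 (append 'g'): "gdbifi" -> "gdbifig"
Op 2 (replace idx 2: 'b' -> 'f'): "gdbifig" -> "gdfifig"
Op 3 (append 'g'): "gdfifig" -> "gdfifigg"
Op 4 (insert 'j' at idx 3): "gdfifigg" -> "gdfjifigg"
Op 5 (append 'd'): "gdfjifigg" -> "gdfjifiggd"
Op 6 (delete idx 0 = 'g'): "gdfjifiggd" -> "dfjifiggd"
Op 7 (insert 'i' at idx 3): "dfjifiggd" -> "dfjiifiggd"

Answer: dfjiifiggd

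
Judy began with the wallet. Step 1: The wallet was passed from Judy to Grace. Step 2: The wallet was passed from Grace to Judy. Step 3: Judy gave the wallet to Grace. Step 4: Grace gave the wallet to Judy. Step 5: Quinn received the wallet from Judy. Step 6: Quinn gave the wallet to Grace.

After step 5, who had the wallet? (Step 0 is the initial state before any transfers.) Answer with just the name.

Answer: Quinn

Derivation:
Tracking the wallet holder through step 5:
After step 0 (start): Judy
After step 1: Grace
After step 2: Judy
After step 3: Grace
After step 4: Judy
After step 5: Quinn

At step 5, the holder is Quinn.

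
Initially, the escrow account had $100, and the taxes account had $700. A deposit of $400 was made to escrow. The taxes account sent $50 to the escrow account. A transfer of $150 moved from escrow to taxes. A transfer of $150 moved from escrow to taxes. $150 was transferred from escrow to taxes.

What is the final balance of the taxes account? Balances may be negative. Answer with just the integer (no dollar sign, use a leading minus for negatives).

Answer: 1100

Derivation:
Tracking account balances step by step:
Start: escrow=100, taxes=700
Event 1 (deposit 400 to escrow): escrow: 100 + 400 = 500. Balances: escrow=500, taxes=700
Event 2 (transfer 50 taxes -> escrow): taxes: 700 - 50 = 650, escrow: 500 + 50 = 550. Balances: escrow=550, taxes=650
Event 3 (transfer 150 escrow -> taxes): escrow: 550 - 150 = 400, taxes: 650 + 150 = 800. Balances: escrow=400, taxes=800
Event 4 (transfer 150 escrow -> taxes): escrow: 400 - 150 = 250, taxes: 800 + 150 = 950. Balances: escrow=250, taxes=950
Event 5 (transfer 150 escrow -> taxes): escrow: 250 - 150 = 100, taxes: 950 + 150 = 1100. Balances: escrow=100, taxes=1100

Final balance of taxes: 1100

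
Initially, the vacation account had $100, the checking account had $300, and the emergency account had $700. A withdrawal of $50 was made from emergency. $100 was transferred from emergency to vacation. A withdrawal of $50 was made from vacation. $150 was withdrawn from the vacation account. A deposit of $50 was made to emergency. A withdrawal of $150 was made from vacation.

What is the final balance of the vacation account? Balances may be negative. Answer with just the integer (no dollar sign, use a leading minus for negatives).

Answer: -150

Derivation:
Tracking account balances step by step:
Start: vacation=100, checking=300, emergency=700
Event 1 (withdraw 50 from emergency): emergency: 700 - 50 = 650. Balances: vacation=100, checking=300, emergency=650
Event 2 (transfer 100 emergency -> vacation): emergency: 650 - 100 = 550, vacation: 100 + 100 = 200. Balances: vacation=200, checking=300, emergency=550
Event 3 (withdraw 50 from vacation): vacation: 200 - 50 = 150. Balances: vacation=150, checking=300, emergency=550
Event 4 (withdraw 150 from vacation): vacation: 150 - 150 = 0. Balances: vacation=0, checking=300, emergency=550
Event 5 (deposit 50 to emergency): emergency: 550 + 50 = 600. Balances: vacation=0, checking=300, emergency=600
Event 6 (withdraw 150 from vacation): vacation: 0 - 150 = -150. Balances: vacation=-150, checking=300, emergency=600

Final balance of vacation: -150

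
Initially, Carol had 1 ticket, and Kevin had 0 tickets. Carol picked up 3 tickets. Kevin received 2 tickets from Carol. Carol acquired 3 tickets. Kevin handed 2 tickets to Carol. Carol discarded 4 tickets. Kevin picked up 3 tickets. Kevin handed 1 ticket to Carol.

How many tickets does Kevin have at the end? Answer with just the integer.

Tracking counts step by step:
Start: Carol=1, Kevin=0
Event 1 (Carol +3): Carol: 1 -> 4. State: Carol=4, Kevin=0
Event 2 (Carol -> Kevin, 2): Carol: 4 -> 2, Kevin: 0 -> 2. State: Carol=2, Kevin=2
Event 3 (Carol +3): Carol: 2 -> 5. State: Carol=5, Kevin=2
Event 4 (Kevin -> Carol, 2): Kevin: 2 -> 0, Carol: 5 -> 7. State: Carol=7, Kevin=0
Event 5 (Carol -4): Carol: 7 -> 3. State: Carol=3, Kevin=0
Event 6 (Kevin +3): Kevin: 0 -> 3. State: Carol=3, Kevin=3
Event 7 (Kevin -> Carol, 1): Kevin: 3 -> 2, Carol: 3 -> 4. State: Carol=4, Kevin=2

Kevin's final count: 2

Answer: 2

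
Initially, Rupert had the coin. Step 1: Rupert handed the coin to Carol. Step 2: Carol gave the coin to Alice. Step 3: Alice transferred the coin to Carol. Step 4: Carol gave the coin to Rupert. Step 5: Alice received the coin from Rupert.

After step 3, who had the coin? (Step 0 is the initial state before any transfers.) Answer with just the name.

Tracking the coin holder through step 3:
After step 0 (start): Rupert
After step 1: Carol
After step 2: Alice
After step 3: Carol

At step 3, the holder is Carol.

Answer: Carol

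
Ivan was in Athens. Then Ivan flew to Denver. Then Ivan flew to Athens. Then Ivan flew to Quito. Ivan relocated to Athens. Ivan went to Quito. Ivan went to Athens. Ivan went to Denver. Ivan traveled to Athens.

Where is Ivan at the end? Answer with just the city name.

Tracking Ivan's location:
Start: Ivan is in Athens.
After move 1: Athens -> Denver. Ivan is in Denver.
After move 2: Denver -> Athens. Ivan is in Athens.
After move 3: Athens -> Quito. Ivan is in Quito.
After move 4: Quito -> Athens. Ivan is in Athens.
After move 5: Athens -> Quito. Ivan is in Quito.
After move 6: Quito -> Athens. Ivan is in Athens.
After move 7: Athens -> Denver. Ivan is in Denver.
After move 8: Denver -> Athens. Ivan is in Athens.

Answer: Athens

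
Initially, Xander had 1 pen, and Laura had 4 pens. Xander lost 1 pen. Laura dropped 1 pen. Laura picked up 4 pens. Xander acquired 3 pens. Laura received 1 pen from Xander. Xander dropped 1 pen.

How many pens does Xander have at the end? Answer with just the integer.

Tracking counts step by step:
Start: Xander=1, Laura=4
Event 1 (Xander -1): Xander: 1 -> 0. State: Xander=0, Laura=4
Event 2 (Laura -1): Laura: 4 -> 3. State: Xander=0, Laura=3
Event 3 (Laura +4): Laura: 3 -> 7. State: Xander=0, Laura=7
Event 4 (Xander +3): Xander: 0 -> 3. State: Xander=3, Laura=7
Event 5 (Xander -> Laura, 1): Xander: 3 -> 2, Laura: 7 -> 8. State: Xander=2, Laura=8
Event 6 (Xander -1): Xander: 2 -> 1. State: Xander=1, Laura=8

Xander's final count: 1

Answer: 1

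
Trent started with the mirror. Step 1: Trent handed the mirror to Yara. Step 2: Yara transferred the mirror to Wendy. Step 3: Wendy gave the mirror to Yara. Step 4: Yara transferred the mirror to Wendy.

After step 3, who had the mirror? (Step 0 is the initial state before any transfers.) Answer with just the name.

Answer: Yara

Derivation:
Tracking the mirror holder through step 3:
After step 0 (start): Trent
After step 1: Yara
After step 2: Wendy
After step 3: Yara

At step 3, the holder is Yara.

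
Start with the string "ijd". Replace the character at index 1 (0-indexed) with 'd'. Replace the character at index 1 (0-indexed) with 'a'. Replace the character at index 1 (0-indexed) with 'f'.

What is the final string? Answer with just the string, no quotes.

Applying each edit step by step:
Start: "ijd"
Op 1 (replace idx 1: 'j' -> 'd'): "ijd" -> "idd"
Op 2 (replace idx 1: 'd' -> 'a'): "idd" -> "iad"
Op 3 (replace idx 1: 'a' -> 'f'): "iad" -> "ifd"

Answer: ifd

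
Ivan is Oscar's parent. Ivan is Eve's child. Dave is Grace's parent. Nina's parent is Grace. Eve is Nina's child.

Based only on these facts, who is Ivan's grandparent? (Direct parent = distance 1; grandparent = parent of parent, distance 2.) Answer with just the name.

Reconstructing the parent chain from the given facts:
  Dave -> Grace -> Nina -> Eve -> Ivan -> Oscar
(each arrow means 'parent of the next')
Positions in the chain (0 = top):
  position of Dave: 0
  position of Grace: 1
  position of Nina: 2
  position of Eve: 3
  position of Ivan: 4
  position of Oscar: 5

Ivan is at position 4; the grandparent is 2 steps up the chain, i.e. position 2: Nina.

Answer: Nina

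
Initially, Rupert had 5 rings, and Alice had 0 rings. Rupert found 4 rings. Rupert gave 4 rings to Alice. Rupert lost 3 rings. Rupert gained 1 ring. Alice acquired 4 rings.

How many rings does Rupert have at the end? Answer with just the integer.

Answer: 3

Derivation:
Tracking counts step by step:
Start: Rupert=5, Alice=0
Event 1 (Rupert +4): Rupert: 5 -> 9. State: Rupert=9, Alice=0
Event 2 (Rupert -> Alice, 4): Rupert: 9 -> 5, Alice: 0 -> 4. State: Rupert=5, Alice=4
Event 3 (Rupert -3): Rupert: 5 -> 2. State: Rupert=2, Alice=4
Event 4 (Rupert +1): Rupert: 2 -> 3. State: Rupert=3, Alice=4
Event 5 (Alice +4): Alice: 4 -> 8. State: Rupert=3, Alice=8

Rupert's final count: 3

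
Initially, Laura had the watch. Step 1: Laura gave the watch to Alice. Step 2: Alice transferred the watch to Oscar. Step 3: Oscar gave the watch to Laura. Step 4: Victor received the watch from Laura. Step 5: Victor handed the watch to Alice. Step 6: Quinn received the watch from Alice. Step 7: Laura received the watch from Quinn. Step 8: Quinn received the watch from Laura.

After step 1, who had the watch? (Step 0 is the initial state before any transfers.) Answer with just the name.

Tracking the watch holder through step 1:
After step 0 (start): Laura
After step 1: Alice

At step 1, the holder is Alice.

Answer: Alice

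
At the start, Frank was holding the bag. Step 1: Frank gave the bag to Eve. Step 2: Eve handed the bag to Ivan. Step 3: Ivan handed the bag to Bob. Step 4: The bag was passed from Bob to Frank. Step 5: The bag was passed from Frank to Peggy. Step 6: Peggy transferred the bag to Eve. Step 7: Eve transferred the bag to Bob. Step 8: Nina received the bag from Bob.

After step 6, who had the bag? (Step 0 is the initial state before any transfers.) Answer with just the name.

Tracking the bag holder through step 6:
After step 0 (start): Frank
After step 1: Eve
After step 2: Ivan
After step 3: Bob
After step 4: Frank
After step 5: Peggy
After step 6: Eve

At step 6, the holder is Eve.

Answer: Eve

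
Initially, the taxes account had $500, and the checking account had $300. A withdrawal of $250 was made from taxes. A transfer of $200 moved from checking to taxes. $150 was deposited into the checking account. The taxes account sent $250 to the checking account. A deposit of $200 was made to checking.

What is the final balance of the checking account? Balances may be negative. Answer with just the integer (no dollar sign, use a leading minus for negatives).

Answer: 700

Derivation:
Tracking account balances step by step:
Start: taxes=500, checking=300
Event 1 (withdraw 250 from taxes): taxes: 500 - 250 = 250. Balances: taxes=250, checking=300
Event 2 (transfer 200 checking -> taxes): checking: 300 - 200 = 100, taxes: 250 + 200 = 450. Balances: taxes=450, checking=100
Event 3 (deposit 150 to checking): checking: 100 + 150 = 250. Balances: taxes=450, checking=250
Event 4 (transfer 250 taxes -> checking): taxes: 450 - 250 = 200, checking: 250 + 250 = 500. Balances: taxes=200, checking=500
Event 5 (deposit 200 to checking): checking: 500 + 200 = 700. Balances: taxes=200, checking=700

Final balance of checking: 700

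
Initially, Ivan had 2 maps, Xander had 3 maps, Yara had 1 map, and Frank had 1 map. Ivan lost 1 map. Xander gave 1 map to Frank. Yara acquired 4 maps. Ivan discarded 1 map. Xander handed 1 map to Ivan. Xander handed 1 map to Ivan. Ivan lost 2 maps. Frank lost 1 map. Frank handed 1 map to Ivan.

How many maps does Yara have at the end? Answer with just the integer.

Tracking counts step by step:
Start: Ivan=2, Xander=3, Yara=1, Frank=1
Event 1 (Ivan -1): Ivan: 2 -> 1. State: Ivan=1, Xander=3, Yara=1, Frank=1
Event 2 (Xander -> Frank, 1): Xander: 3 -> 2, Frank: 1 -> 2. State: Ivan=1, Xander=2, Yara=1, Frank=2
Event 3 (Yara +4): Yara: 1 -> 5. State: Ivan=1, Xander=2, Yara=5, Frank=2
Event 4 (Ivan -1): Ivan: 1 -> 0. State: Ivan=0, Xander=2, Yara=5, Frank=2
Event 5 (Xander -> Ivan, 1): Xander: 2 -> 1, Ivan: 0 -> 1. State: Ivan=1, Xander=1, Yara=5, Frank=2
Event 6 (Xander -> Ivan, 1): Xander: 1 -> 0, Ivan: 1 -> 2. State: Ivan=2, Xander=0, Yara=5, Frank=2
Event 7 (Ivan -2): Ivan: 2 -> 0. State: Ivan=0, Xander=0, Yara=5, Frank=2
Event 8 (Frank -1): Frank: 2 -> 1. State: Ivan=0, Xander=0, Yara=5, Frank=1
Event 9 (Frank -> Ivan, 1): Frank: 1 -> 0, Ivan: 0 -> 1. State: Ivan=1, Xander=0, Yara=5, Frank=0

Yara's final count: 5

Answer: 5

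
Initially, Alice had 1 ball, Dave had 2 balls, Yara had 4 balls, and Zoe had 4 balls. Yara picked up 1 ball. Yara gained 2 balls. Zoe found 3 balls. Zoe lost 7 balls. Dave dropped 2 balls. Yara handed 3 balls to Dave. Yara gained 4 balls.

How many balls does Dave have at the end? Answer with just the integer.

Answer: 3

Derivation:
Tracking counts step by step:
Start: Alice=1, Dave=2, Yara=4, Zoe=4
Event 1 (Yara +1): Yara: 4 -> 5. State: Alice=1, Dave=2, Yara=5, Zoe=4
Event 2 (Yara +2): Yara: 5 -> 7. State: Alice=1, Dave=2, Yara=7, Zoe=4
Event 3 (Zoe +3): Zoe: 4 -> 7. State: Alice=1, Dave=2, Yara=7, Zoe=7
Event 4 (Zoe -7): Zoe: 7 -> 0. State: Alice=1, Dave=2, Yara=7, Zoe=0
Event 5 (Dave -2): Dave: 2 -> 0. State: Alice=1, Dave=0, Yara=7, Zoe=0
Event 6 (Yara -> Dave, 3): Yara: 7 -> 4, Dave: 0 -> 3. State: Alice=1, Dave=3, Yara=4, Zoe=0
Event 7 (Yara +4): Yara: 4 -> 8. State: Alice=1, Dave=3, Yara=8, Zoe=0

Dave's final count: 3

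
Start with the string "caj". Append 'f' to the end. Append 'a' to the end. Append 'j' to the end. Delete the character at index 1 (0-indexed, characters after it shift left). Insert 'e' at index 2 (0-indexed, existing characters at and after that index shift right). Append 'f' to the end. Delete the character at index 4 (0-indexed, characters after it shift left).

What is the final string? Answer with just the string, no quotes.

Applying each edit step by step:
Start: "caj"
Op 1 (append 'f'): "caj" -> "cajf"
Op 2 (append 'a'): "cajf" -> "cajfa"
Op 3 (append 'j'): "cajfa" -> "cajfaj"
Op 4 (delete idx 1 = 'a'): "cajfaj" -> "cjfaj"
Op 5 (insert 'e' at idx 2): "cjfaj" -> "cjefaj"
Op 6 (append 'f'): "cjefaj" -> "cjefajf"
Op 7 (delete idx 4 = 'a'): "cjefajf" -> "cjefjf"

Answer: cjefjf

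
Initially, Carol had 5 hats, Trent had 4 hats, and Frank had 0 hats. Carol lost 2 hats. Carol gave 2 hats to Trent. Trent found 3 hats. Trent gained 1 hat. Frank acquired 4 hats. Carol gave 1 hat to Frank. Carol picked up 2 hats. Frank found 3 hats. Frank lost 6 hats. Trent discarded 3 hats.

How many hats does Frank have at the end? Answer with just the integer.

Answer: 2

Derivation:
Tracking counts step by step:
Start: Carol=5, Trent=4, Frank=0
Event 1 (Carol -2): Carol: 5 -> 3. State: Carol=3, Trent=4, Frank=0
Event 2 (Carol -> Trent, 2): Carol: 3 -> 1, Trent: 4 -> 6. State: Carol=1, Trent=6, Frank=0
Event 3 (Trent +3): Trent: 6 -> 9. State: Carol=1, Trent=9, Frank=0
Event 4 (Trent +1): Trent: 9 -> 10. State: Carol=1, Trent=10, Frank=0
Event 5 (Frank +4): Frank: 0 -> 4. State: Carol=1, Trent=10, Frank=4
Event 6 (Carol -> Frank, 1): Carol: 1 -> 0, Frank: 4 -> 5. State: Carol=0, Trent=10, Frank=5
Event 7 (Carol +2): Carol: 0 -> 2. State: Carol=2, Trent=10, Frank=5
Event 8 (Frank +3): Frank: 5 -> 8. State: Carol=2, Trent=10, Frank=8
Event 9 (Frank -6): Frank: 8 -> 2. State: Carol=2, Trent=10, Frank=2
Event 10 (Trent -3): Trent: 10 -> 7. State: Carol=2, Trent=7, Frank=2

Frank's final count: 2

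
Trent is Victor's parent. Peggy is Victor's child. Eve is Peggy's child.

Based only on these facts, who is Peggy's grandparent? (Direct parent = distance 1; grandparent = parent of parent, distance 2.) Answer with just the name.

Answer: Trent

Derivation:
Reconstructing the parent chain from the given facts:
  Trent -> Victor -> Peggy -> Eve
(each arrow means 'parent of the next')
Positions in the chain (0 = top):
  position of Trent: 0
  position of Victor: 1
  position of Peggy: 2
  position of Eve: 3

Peggy is at position 2; the grandparent is 2 steps up the chain, i.e. position 0: Trent.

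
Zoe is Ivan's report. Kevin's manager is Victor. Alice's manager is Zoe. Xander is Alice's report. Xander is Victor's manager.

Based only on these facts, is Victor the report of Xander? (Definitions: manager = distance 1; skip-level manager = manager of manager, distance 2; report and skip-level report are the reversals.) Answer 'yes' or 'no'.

Reconstructing the manager chain from the given facts:
  Ivan -> Zoe -> Alice -> Xander -> Victor -> Kevin
(each arrow means 'manager of the next')
Positions in the chain (0 = top):
  position of Ivan: 0
  position of Zoe: 1
  position of Alice: 2
  position of Xander: 3
  position of Victor: 4
  position of Kevin: 5

Victor is at position 4, Xander is at position 3; signed distance (j - i) = -1.
'report' requires j - i = -1. Actual distance is -1, so the relation HOLDS.

Answer: yes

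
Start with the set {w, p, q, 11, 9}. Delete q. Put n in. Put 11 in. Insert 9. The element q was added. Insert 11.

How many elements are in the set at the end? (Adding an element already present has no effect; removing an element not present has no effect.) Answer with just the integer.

Answer: 6

Derivation:
Tracking the set through each operation:
Start: {11, 9, p, q, w}
Event 1 (remove q): removed. Set: {11, 9, p, w}
Event 2 (add n): added. Set: {11, 9, n, p, w}
Event 3 (add 11): already present, no change. Set: {11, 9, n, p, w}
Event 4 (add 9): already present, no change. Set: {11, 9, n, p, w}
Event 5 (add q): added. Set: {11, 9, n, p, q, w}
Event 6 (add 11): already present, no change. Set: {11, 9, n, p, q, w}

Final set: {11, 9, n, p, q, w} (size 6)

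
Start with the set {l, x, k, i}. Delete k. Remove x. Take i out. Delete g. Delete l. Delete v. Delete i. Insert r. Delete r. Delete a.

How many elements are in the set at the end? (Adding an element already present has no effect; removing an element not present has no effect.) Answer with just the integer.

Answer: 0

Derivation:
Tracking the set through each operation:
Start: {i, k, l, x}
Event 1 (remove k): removed. Set: {i, l, x}
Event 2 (remove x): removed. Set: {i, l}
Event 3 (remove i): removed. Set: {l}
Event 4 (remove g): not present, no change. Set: {l}
Event 5 (remove l): removed. Set: {}
Event 6 (remove v): not present, no change. Set: {}
Event 7 (remove i): not present, no change. Set: {}
Event 8 (add r): added. Set: {r}
Event 9 (remove r): removed. Set: {}
Event 10 (remove a): not present, no change. Set: {}

Final set: {} (size 0)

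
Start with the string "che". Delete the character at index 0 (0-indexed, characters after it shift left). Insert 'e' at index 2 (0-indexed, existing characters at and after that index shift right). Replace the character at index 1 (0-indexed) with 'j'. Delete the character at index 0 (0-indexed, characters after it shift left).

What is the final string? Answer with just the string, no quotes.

Answer: je

Derivation:
Applying each edit step by step:
Start: "che"
Op 1 (delete idx 0 = 'c'): "che" -> "he"
Op 2 (insert 'e' at idx 2): "he" -> "hee"
Op 3 (replace idx 1: 'e' -> 'j'): "hee" -> "hje"
Op 4 (delete idx 0 = 'h'): "hje" -> "je"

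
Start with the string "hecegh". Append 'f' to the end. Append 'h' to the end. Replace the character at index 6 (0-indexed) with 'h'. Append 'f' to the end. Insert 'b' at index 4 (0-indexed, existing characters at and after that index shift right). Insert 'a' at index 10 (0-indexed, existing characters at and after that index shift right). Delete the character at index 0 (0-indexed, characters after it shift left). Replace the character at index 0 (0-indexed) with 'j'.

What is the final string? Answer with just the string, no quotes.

Answer: jcebghhhfa

Derivation:
Applying each edit step by step:
Start: "hecegh"
Op 1 (append 'f'): "hecegh" -> "heceghf"
Op 2 (append 'h'): "heceghf" -> "heceghfh"
Op 3 (replace idx 6: 'f' -> 'h'): "heceghfh" -> "heceghhh"
Op 4 (append 'f'): "heceghhh" -> "heceghhhf"
Op 5 (insert 'b' at idx 4): "heceghhhf" -> "hecebghhhf"
Op 6 (insert 'a' at idx 10): "hecebghhhf" -> "hecebghhhfa"
Op 7 (delete idx 0 = 'h'): "hecebghhhfa" -> "ecebghhhfa"
Op 8 (replace idx 0: 'e' -> 'j'): "ecebghhhfa" -> "jcebghhhfa"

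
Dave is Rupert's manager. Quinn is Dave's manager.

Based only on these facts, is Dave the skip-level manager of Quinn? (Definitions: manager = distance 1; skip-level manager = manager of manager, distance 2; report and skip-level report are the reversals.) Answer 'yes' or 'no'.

Answer: no

Derivation:
Reconstructing the manager chain from the given facts:
  Quinn -> Dave -> Rupert
(each arrow means 'manager of the next')
Positions in the chain (0 = top):
  position of Quinn: 0
  position of Dave: 1
  position of Rupert: 2

Dave is at position 1, Quinn is at position 0; signed distance (j - i) = -1.
'skip-level manager' requires j - i = 2. Actual distance is -1, so the relation does NOT hold.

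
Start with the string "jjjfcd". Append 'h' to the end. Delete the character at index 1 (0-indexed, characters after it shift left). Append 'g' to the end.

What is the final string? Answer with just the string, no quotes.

Applying each edit step by step:
Start: "jjjfcd"
Op 1 (append 'h'): "jjjfcd" -> "jjjfcdh"
Op 2 (delete idx 1 = 'j'): "jjjfcdh" -> "jjfcdh"
Op 3 (append 'g'): "jjfcdh" -> "jjfcdhg"

Answer: jjfcdhg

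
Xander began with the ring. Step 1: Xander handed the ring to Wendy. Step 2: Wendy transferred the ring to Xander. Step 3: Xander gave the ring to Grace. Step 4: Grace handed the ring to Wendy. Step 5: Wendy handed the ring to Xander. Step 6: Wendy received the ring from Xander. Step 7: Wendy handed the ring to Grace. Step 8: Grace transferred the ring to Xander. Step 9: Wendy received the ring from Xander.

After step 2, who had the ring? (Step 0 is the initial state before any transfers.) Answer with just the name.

Answer: Xander

Derivation:
Tracking the ring holder through step 2:
After step 0 (start): Xander
After step 1: Wendy
After step 2: Xander

At step 2, the holder is Xander.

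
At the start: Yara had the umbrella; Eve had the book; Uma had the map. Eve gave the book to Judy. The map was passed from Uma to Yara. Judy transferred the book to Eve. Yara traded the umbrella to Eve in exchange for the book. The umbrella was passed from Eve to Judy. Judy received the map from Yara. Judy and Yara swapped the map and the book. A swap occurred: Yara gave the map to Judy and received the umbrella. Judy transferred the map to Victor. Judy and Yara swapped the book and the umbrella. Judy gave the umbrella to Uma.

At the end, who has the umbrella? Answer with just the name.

Tracking all object holders:
Start: umbrella:Yara, book:Eve, map:Uma
Event 1 (give book: Eve -> Judy). State: umbrella:Yara, book:Judy, map:Uma
Event 2 (give map: Uma -> Yara). State: umbrella:Yara, book:Judy, map:Yara
Event 3 (give book: Judy -> Eve). State: umbrella:Yara, book:Eve, map:Yara
Event 4 (swap umbrella<->book: now umbrella:Eve, book:Yara). State: umbrella:Eve, book:Yara, map:Yara
Event 5 (give umbrella: Eve -> Judy). State: umbrella:Judy, book:Yara, map:Yara
Event 6 (give map: Yara -> Judy). State: umbrella:Judy, book:Yara, map:Judy
Event 7 (swap map<->book: now map:Yara, book:Judy). State: umbrella:Judy, book:Judy, map:Yara
Event 8 (swap map<->umbrella: now map:Judy, umbrella:Yara). State: umbrella:Yara, book:Judy, map:Judy
Event 9 (give map: Judy -> Victor). State: umbrella:Yara, book:Judy, map:Victor
Event 10 (swap book<->umbrella: now book:Yara, umbrella:Judy). State: umbrella:Judy, book:Yara, map:Victor
Event 11 (give umbrella: Judy -> Uma). State: umbrella:Uma, book:Yara, map:Victor

Final state: umbrella:Uma, book:Yara, map:Victor
The umbrella is held by Uma.

Answer: Uma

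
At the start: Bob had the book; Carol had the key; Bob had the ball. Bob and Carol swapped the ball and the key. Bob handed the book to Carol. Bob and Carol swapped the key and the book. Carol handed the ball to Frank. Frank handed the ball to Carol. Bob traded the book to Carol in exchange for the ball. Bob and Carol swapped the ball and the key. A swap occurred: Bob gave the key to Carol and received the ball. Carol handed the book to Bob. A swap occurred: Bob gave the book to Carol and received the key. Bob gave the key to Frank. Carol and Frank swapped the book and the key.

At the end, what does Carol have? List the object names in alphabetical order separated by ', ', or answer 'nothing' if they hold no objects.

Tracking all object holders:
Start: book:Bob, key:Carol, ball:Bob
Event 1 (swap ball<->key: now ball:Carol, key:Bob). State: book:Bob, key:Bob, ball:Carol
Event 2 (give book: Bob -> Carol). State: book:Carol, key:Bob, ball:Carol
Event 3 (swap key<->book: now key:Carol, book:Bob). State: book:Bob, key:Carol, ball:Carol
Event 4 (give ball: Carol -> Frank). State: book:Bob, key:Carol, ball:Frank
Event 5 (give ball: Frank -> Carol). State: book:Bob, key:Carol, ball:Carol
Event 6 (swap book<->ball: now book:Carol, ball:Bob). State: book:Carol, key:Carol, ball:Bob
Event 7 (swap ball<->key: now ball:Carol, key:Bob). State: book:Carol, key:Bob, ball:Carol
Event 8 (swap key<->ball: now key:Carol, ball:Bob). State: book:Carol, key:Carol, ball:Bob
Event 9 (give book: Carol -> Bob). State: book:Bob, key:Carol, ball:Bob
Event 10 (swap book<->key: now book:Carol, key:Bob). State: book:Carol, key:Bob, ball:Bob
Event 11 (give key: Bob -> Frank). State: book:Carol, key:Frank, ball:Bob
Event 12 (swap book<->key: now book:Frank, key:Carol). State: book:Frank, key:Carol, ball:Bob

Final state: book:Frank, key:Carol, ball:Bob
Carol holds: key.

Answer: key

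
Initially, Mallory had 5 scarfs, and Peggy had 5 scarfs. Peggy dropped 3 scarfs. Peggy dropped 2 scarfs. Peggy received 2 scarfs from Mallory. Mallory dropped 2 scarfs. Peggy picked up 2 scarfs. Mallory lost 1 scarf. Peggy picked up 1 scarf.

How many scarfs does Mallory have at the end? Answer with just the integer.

Answer: 0

Derivation:
Tracking counts step by step:
Start: Mallory=5, Peggy=5
Event 1 (Peggy -3): Peggy: 5 -> 2. State: Mallory=5, Peggy=2
Event 2 (Peggy -2): Peggy: 2 -> 0. State: Mallory=5, Peggy=0
Event 3 (Mallory -> Peggy, 2): Mallory: 5 -> 3, Peggy: 0 -> 2. State: Mallory=3, Peggy=2
Event 4 (Mallory -2): Mallory: 3 -> 1. State: Mallory=1, Peggy=2
Event 5 (Peggy +2): Peggy: 2 -> 4. State: Mallory=1, Peggy=4
Event 6 (Mallory -1): Mallory: 1 -> 0. State: Mallory=0, Peggy=4
Event 7 (Peggy +1): Peggy: 4 -> 5. State: Mallory=0, Peggy=5

Mallory's final count: 0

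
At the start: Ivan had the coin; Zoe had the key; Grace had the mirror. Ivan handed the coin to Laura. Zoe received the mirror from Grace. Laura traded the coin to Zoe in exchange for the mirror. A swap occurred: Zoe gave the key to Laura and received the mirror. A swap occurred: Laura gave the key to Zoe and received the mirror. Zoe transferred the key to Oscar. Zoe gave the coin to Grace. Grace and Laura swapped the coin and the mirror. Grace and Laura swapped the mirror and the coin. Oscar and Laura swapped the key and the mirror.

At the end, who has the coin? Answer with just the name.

Answer: Grace

Derivation:
Tracking all object holders:
Start: coin:Ivan, key:Zoe, mirror:Grace
Event 1 (give coin: Ivan -> Laura). State: coin:Laura, key:Zoe, mirror:Grace
Event 2 (give mirror: Grace -> Zoe). State: coin:Laura, key:Zoe, mirror:Zoe
Event 3 (swap coin<->mirror: now coin:Zoe, mirror:Laura). State: coin:Zoe, key:Zoe, mirror:Laura
Event 4 (swap key<->mirror: now key:Laura, mirror:Zoe). State: coin:Zoe, key:Laura, mirror:Zoe
Event 5 (swap key<->mirror: now key:Zoe, mirror:Laura). State: coin:Zoe, key:Zoe, mirror:Laura
Event 6 (give key: Zoe -> Oscar). State: coin:Zoe, key:Oscar, mirror:Laura
Event 7 (give coin: Zoe -> Grace). State: coin:Grace, key:Oscar, mirror:Laura
Event 8 (swap coin<->mirror: now coin:Laura, mirror:Grace). State: coin:Laura, key:Oscar, mirror:Grace
Event 9 (swap mirror<->coin: now mirror:Laura, coin:Grace). State: coin:Grace, key:Oscar, mirror:Laura
Event 10 (swap key<->mirror: now key:Laura, mirror:Oscar). State: coin:Grace, key:Laura, mirror:Oscar

Final state: coin:Grace, key:Laura, mirror:Oscar
The coin is held by Grace.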